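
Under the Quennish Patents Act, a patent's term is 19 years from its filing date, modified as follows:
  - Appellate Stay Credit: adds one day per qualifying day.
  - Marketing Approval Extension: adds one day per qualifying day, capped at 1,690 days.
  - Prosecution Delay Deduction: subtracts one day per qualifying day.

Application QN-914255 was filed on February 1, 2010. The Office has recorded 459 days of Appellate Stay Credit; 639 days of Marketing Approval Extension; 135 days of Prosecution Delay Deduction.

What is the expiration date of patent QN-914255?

September 22, 2031

Base term: filing date + 19 years → 1 February 2029.
Appellate Stay Credit: +459 days → 6 May 2030.
Marketing Approval Extension: 639 days (within the 1690-day cap) → +639 days → 4 February 2032.
Prosecution Delay Deduction: −135 days → 22 September 2031.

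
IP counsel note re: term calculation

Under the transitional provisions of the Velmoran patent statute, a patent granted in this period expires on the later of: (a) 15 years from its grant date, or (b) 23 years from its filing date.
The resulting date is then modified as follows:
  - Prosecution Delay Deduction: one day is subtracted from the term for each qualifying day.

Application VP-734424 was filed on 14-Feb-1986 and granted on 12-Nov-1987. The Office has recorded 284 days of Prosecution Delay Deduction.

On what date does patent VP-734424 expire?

(a) grant + 15 years → 12 November 2002.
(b) filing + 23 years → 14 February 2009.
Later of the two: 14 February 2009.
Prosecution Delay Deduction: −284 days → 6 May 2008.

2008-05-06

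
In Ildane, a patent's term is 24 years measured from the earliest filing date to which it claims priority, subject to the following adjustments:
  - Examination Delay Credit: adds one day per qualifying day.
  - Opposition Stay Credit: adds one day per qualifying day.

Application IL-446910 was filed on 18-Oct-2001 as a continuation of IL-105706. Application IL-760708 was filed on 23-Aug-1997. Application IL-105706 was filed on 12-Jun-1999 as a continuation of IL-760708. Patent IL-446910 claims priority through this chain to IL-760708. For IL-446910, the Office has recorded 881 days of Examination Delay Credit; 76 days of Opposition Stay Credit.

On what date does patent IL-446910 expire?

Earliest priority filing: 23 August 1997.
Base term: 23 August 1997 + 24 years → 23 August 2021.
Examination Delay Credit: +881 days → 21 January 2024.
Opposition Stay Credit: +76 days → 6 April 2024.

April 6, 2024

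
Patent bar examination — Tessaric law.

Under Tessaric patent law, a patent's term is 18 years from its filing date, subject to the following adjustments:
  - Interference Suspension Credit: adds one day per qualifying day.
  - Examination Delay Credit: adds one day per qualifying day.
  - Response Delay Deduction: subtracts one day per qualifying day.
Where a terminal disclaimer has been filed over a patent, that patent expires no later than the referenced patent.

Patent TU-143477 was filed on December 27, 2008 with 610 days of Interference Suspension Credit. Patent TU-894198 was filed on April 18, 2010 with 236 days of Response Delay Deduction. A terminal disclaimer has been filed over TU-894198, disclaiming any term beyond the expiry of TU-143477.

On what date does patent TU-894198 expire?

Natural term of TU-894198:
  Base: filing + 18 years → 18 April 2028.
  Response Delay Deduction: −236 days → 26 August 2027.
Expiry of referenced patent TU-143477:
  Base: filing + 18 years → 27 December 2026.
  Interference Suspension Credit: +610 days → 28 August 2028.
Terminal disclaimer: TU-894198 expires on the earlier of 26 August 2027 and 28 August 2028.

2027-08-26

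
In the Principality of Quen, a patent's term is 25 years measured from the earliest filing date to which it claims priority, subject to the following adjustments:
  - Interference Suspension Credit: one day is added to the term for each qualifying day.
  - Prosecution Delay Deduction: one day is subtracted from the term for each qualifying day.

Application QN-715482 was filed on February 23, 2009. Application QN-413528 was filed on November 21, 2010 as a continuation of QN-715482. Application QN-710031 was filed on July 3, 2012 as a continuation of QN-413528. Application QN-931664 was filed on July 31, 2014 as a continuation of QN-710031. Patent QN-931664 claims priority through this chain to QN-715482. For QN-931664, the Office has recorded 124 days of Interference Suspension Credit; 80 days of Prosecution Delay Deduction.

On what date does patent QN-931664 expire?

April 8, 2034

Earliest priority filing: 23 February 2009.
Base term: 23 February 2009 + 25 years → 23 February 2034.
Interference Suspension Credit: +124 days → 27 June 2034.
Prosecution Delay Deduction: −80 days → 8 April 2034.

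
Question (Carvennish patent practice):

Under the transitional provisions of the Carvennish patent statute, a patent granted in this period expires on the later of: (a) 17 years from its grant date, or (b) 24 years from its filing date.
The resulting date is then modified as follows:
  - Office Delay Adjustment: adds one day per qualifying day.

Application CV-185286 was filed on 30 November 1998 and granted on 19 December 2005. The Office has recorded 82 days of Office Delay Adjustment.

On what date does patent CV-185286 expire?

2023-03-11

(a) grant + 17 years → 19 December 2022.
(b) filing + 24 years → 30 November 2022.
Later of the two: 19 December 2022.
Office Delay Adjustment: +82 days → 11 March 2023.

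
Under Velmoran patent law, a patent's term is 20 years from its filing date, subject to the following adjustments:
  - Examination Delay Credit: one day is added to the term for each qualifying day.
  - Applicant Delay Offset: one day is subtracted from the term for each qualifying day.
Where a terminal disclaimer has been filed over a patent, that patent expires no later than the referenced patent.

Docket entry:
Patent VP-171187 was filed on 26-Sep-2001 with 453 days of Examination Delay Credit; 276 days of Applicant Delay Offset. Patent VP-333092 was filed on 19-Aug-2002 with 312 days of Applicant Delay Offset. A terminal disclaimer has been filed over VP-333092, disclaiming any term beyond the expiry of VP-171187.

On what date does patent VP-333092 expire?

Natural term of VP-333092:
  Base: filing + 20 years → 19 August 2022.
  Applicant Delay Offset: −312 days → 11 October 2021.
Expiry of referenced patent VP-171187:
  Base: filing + 20 years → 26 September 2021.
  Examination Delay Credit: +453 days → 23 December 2022.
  Applicant Delay Offset: −276 days → 22 March 2022.
Terminal disclaimer: VP-333092 expires on the earlier of 11 October 2021 and 22 March 2022.

October 11, 2021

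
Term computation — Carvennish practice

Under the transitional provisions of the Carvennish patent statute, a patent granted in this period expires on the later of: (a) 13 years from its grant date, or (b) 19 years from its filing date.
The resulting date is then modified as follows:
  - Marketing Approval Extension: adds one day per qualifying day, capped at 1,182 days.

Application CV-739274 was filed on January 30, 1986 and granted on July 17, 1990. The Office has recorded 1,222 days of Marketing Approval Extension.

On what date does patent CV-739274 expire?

2008-04-26

(a) grant + 13 years → 17 July 2003.
(b) filing + 19 years → 30 January 2005.
Later of the two: 30 January 2005.
Marketing Approval Extension: 1222 days claimed exceeds the 1182-day cap, so +1182 days → 26 April 2008.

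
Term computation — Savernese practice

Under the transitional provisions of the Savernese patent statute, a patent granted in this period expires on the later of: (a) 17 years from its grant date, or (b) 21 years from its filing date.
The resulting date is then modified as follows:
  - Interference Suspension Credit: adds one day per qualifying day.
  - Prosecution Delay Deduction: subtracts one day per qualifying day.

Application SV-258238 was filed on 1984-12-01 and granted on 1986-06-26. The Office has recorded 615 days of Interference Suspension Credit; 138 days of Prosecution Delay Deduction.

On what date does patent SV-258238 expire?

2007-03-23

(a) grant + 17 years → 26 June 2003.
(b) filing + 21 years → 1 December 2005.
Later of the two: 1 December 2005.
Interference Suspension Credit: +615 days → 8 August 2007.
Prosecution Delay Deduction: −138 days → 23 March 2007.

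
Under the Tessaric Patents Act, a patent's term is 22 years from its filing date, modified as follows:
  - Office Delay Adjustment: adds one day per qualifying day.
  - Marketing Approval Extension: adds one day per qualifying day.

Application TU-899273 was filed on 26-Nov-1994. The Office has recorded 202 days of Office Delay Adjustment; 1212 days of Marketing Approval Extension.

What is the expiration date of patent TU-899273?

2020-10-10

Base term: filing date + 22 years → 26 November 2016.
Office Delay Adjustment: +202 days → 16 June 2017.
Marketing Approval Extension: +1212 days → 10 October 2020.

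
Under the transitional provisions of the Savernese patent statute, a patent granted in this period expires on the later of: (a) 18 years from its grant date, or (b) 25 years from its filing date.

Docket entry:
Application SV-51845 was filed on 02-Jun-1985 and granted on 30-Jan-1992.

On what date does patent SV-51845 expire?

2010-06-02

(a) grant + 18 years → 30 January 2010.
(b) filing + 25 years → 2 June 2010.
Later of the two: 2 June 2010.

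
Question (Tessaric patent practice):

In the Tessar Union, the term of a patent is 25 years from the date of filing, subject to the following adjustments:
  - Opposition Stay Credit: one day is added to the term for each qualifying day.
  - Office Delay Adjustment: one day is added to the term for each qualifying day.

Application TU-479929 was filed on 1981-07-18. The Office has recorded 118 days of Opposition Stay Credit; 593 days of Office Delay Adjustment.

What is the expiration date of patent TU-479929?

Base term: filing date + 25 years → 18 July 2006.
Opposition Stay Credit: +118 days → 13 November 2006.
Office Delay Adjustment: +593 days → 28 June 2008.

June 28, 2008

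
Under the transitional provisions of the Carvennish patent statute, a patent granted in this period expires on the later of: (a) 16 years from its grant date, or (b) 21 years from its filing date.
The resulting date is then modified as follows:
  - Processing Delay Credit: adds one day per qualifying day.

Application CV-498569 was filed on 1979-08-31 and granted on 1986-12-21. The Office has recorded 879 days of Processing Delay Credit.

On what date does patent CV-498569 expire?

(a) grant + 16 years → 21 December 2002.
(b) filing + 21 years → 31 August 2000.
Later of the two: 21 December 2002.
Processing Delay Credit: +879 days → 18 May 2005.

2005-05-18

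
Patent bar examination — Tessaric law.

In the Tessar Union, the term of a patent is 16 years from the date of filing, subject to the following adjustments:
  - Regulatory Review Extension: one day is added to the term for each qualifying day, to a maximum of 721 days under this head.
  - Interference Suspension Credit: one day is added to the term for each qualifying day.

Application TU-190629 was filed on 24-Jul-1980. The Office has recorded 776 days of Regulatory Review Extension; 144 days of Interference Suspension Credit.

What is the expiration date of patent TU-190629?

December 6, 1998

Base term: filing date + 16 years → 24 July 1996.
Regulatory Review Extension: 776 days claimed exceeds the 721-day cap, so +721 days → 15 July 1998.
Interference Suspension Credit: +144 days → 6 December 1998.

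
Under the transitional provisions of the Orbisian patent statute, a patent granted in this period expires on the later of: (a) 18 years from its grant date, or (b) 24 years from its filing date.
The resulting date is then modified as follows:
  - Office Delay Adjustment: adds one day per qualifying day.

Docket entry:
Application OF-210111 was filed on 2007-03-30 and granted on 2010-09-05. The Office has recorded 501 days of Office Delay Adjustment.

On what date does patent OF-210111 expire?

August 12, 2032

(a) grant + 18 years → 5 September 2028.
(b) filing + 24 years → 30 March 2031.
Later of the two: 30 March 2031.
Office Delay Adjustment: +501 days → 12 August 2032.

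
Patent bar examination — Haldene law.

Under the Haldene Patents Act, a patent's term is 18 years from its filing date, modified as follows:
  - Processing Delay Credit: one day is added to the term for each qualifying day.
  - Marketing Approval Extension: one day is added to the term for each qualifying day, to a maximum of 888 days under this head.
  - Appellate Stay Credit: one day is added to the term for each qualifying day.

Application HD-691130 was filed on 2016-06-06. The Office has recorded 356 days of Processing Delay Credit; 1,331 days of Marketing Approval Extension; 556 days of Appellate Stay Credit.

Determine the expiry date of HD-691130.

Base term: filing date + 18 years → 6 June 2034.
Processing Delay Credit: +356 days → 28 May 2035.
Marketing Approval Extension: 1331 days claimed exceeds the 888-day cap, so +888 days → 1 November 2037.
Appellate Stay Credit: +556 days → 11 May 2039.

May 11, 2039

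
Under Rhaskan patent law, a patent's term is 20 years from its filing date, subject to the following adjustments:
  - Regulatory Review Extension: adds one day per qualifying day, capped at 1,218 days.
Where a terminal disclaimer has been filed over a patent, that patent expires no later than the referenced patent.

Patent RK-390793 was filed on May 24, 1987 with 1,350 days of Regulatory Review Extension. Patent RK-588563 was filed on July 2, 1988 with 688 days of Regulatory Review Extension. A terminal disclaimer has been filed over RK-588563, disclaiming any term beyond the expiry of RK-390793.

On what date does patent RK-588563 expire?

May 21, 2010

Natural term of RK-588563:
  Base: filing + 20 years → 2 July 2008.
  Regulatory Review Extension: 688 days (within the 1218-day cap) → +688 days → 21 May 2010.
Expiry of referenced patent RK-390793:
  Base: filing + 20 years → 24 May 2007.
  Regulatory Review Extension: 1350 days claimed exceeds the 1218-day cap, so +1218 days → 23 September 2010.
Terminal disclaimer: RK-588563 expires on the earlier of 21 May 2010 and 23 September 2010.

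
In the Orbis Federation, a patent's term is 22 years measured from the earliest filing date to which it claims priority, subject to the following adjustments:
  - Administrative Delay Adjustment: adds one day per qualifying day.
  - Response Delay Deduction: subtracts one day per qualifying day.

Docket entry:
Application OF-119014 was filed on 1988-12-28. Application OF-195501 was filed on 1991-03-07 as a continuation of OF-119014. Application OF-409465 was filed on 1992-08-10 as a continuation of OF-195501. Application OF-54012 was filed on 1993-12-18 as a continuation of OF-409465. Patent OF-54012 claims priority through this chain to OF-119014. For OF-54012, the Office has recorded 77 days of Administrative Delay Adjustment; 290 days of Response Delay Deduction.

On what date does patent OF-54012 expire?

Earliest priority filing: 28 December 1988.
Base term: 28 December 1988 + 22 years → 28 December 2010.
Administrative Delay Adjustment: +77 days → 15 March 2011.
Response Delay Deduction: −290 days → 29 May 2010.

2010-05-29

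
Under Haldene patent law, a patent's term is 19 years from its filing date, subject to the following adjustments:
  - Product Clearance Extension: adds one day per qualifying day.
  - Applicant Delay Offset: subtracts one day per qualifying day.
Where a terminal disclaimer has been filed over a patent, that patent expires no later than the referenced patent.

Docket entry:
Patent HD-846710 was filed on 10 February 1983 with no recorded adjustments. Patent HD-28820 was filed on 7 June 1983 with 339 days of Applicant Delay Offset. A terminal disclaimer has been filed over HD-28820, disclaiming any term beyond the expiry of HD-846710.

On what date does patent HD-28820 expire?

Natural term of HD-28820:
  Base: filing + 19 years → 7 June 2002.
  Applicant Delay Offset: −339 days → 3 July 2001.
Expiry of referenced patent HD-846710:
  Base: filing + 19 years → 10 February 2002.
Terminal disclaimer: HD-28820 expires on the earlier of 3 July 2001 and 10 February 2002.

July 3, 2001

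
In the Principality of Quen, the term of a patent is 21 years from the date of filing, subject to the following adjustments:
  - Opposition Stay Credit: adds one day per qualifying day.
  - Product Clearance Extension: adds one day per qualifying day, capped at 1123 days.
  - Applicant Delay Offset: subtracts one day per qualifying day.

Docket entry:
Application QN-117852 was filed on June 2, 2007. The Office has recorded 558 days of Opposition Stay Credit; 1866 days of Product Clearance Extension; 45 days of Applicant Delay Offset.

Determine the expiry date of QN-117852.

November 24, 2032

Base term: filing date + 21 years → 2 June 2028.
Opposition Stay Credit: +558 days → 12 December 2029.
Product Clearance Extension: 1866 days claimed exceeds the 1123-day cap, so +1123 days → 8 January 2033.
Applicant Delay Offset: −45 days → 24 November 2032.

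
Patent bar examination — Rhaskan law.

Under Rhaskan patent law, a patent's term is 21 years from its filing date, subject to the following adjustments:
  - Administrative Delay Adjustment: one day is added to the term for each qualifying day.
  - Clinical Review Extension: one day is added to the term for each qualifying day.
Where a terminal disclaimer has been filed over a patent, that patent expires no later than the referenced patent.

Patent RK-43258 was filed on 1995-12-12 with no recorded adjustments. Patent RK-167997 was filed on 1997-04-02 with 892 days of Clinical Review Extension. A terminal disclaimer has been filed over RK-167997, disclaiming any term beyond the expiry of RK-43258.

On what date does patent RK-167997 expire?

Natural term of RK-167997:
  Base: filing + 21 years → 2 April 2018.
  Clinical Review Extension: +892 days → 10 September 2020.
Expiry of referenced patent RK-43258:
  Base: filing + 21 years → 12 December 2016.
Terminal disclaimer: RK-167997 expires on the earlier of 10 September 2020 and 12 December 2016.

December 12, 2016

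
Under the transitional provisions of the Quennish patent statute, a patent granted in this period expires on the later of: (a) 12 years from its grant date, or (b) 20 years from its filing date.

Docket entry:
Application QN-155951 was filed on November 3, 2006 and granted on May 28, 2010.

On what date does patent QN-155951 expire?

(a) grant + 12 years → 28 May 2022.
(b) filing + 20 years → 3 November 2026.
Later of the two: 3 November 2026.

2026-11-03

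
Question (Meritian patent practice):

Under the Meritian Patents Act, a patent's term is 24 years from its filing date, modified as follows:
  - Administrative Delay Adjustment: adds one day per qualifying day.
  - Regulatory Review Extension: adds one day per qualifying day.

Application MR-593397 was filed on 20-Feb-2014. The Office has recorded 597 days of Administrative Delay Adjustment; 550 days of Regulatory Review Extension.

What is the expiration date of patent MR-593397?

Base term: filing date + 24 years → 20 February 2038.
Administrative Delay Adjustment: +597 days → 10 October 2039.
Regulatory Review Extension: +550 days → 12 April 2041.

2041-04-12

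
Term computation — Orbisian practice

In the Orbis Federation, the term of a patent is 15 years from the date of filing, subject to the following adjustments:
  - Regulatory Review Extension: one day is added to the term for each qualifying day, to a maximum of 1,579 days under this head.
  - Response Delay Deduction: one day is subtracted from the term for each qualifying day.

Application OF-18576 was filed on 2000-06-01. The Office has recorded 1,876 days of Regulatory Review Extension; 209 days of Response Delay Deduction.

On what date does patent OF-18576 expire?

Base term: filing date + 15 years → 1 June 2015.
Regulatory Review Extension: 1876 days claimed exceeds the 1579-day cap, so +1579 days → 27 September 2019.
Response Delay Deduction: −209 days → 2 March 2019.

March 2, 2019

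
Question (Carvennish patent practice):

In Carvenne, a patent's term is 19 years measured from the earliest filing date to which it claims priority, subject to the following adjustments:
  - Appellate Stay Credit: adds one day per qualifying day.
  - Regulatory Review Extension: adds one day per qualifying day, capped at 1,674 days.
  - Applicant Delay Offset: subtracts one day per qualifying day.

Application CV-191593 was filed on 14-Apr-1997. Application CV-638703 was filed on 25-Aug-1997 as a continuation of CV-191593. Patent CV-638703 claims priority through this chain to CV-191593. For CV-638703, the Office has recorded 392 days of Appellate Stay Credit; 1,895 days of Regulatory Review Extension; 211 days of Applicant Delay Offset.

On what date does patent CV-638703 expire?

2021-05-13

Earliest priority filing: 14 April 1997.
Base term: 14 April 1997 + 19 years → 14 April 2016.
Appellate Stay Credit: +392 days → 11 May 2017.
Regulatory Review Extension: 1895 days claimed exceeds the 1674-day cap, so +1674 days → 10 December 2021.
Applicant Delay Offset: −211 days → 13 May 2021.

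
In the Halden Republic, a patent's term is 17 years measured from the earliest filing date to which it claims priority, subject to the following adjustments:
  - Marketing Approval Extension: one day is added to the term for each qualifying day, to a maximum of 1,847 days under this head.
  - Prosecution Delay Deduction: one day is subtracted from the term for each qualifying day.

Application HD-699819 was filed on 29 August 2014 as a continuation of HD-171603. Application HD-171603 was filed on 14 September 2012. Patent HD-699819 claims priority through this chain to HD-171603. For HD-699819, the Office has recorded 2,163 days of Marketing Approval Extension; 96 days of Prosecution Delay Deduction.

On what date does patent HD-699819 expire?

2034-07-01

Earliest priority filing: 14 September 2012.
Base term: 14 September 2012 + 17 years → 14 September 2029.
Marketing Approval Extension: 2163 days claimed exceeds the 1847-day cap, so +1847 days → 5 October 2034.
Prosecution Delay Deduction: −96 days → 1 July 2034.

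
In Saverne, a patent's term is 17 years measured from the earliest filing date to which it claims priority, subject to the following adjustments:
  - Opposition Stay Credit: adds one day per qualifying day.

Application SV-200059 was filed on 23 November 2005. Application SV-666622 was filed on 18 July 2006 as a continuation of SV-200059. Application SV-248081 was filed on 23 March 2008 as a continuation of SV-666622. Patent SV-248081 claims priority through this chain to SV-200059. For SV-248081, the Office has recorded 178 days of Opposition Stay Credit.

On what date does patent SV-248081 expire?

2023-05-20

Earliest priority filing: 23 November 2005.
Base term: 23 November 2005 + 17 years → 23 November 2022.
Opposition Stay Credit: +178 days → 20 May 2023.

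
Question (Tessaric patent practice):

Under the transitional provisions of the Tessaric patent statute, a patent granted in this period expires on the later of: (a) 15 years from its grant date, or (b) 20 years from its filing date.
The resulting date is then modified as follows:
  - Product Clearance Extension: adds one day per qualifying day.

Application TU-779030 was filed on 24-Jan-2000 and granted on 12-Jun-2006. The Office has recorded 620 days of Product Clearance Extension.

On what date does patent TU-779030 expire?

February 22, 2023

(a) grant + 15 years → 12 June 2021.
(b) filing + 20 years → 24 January 2020.
Later of the two: 12 June 2021.
Product Clearance Extension: +620 days → 22 February 2023.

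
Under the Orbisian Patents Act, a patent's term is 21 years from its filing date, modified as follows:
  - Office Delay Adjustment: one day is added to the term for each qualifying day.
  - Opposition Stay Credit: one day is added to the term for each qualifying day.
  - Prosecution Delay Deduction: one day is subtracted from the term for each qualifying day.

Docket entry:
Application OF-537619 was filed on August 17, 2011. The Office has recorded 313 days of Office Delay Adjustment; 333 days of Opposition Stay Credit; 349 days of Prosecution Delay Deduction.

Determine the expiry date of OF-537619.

2033-06-10

Base term: filing date + 21 years → 17 August 2032.
Office Delay Adjustment: +313 days → 26 June 2033.
Opposition Stay Credit: +333 days → 25 May 2034.
Prosecution Delay Deduction: −349 days → 10 June 2033.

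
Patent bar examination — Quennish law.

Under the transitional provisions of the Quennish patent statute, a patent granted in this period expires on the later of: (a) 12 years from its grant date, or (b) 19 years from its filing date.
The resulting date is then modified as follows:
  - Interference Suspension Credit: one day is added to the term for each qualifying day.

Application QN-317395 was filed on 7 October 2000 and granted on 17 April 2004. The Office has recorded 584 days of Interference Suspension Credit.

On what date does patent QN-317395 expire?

(a) grant + 12 years → 17 April 2016.
(b) filing + 19 years → 7 October 2019.
Later of the two: 7 October 2019.
Interference Suspension Credit: +584 days → 13 May 2021.

May 13, 2021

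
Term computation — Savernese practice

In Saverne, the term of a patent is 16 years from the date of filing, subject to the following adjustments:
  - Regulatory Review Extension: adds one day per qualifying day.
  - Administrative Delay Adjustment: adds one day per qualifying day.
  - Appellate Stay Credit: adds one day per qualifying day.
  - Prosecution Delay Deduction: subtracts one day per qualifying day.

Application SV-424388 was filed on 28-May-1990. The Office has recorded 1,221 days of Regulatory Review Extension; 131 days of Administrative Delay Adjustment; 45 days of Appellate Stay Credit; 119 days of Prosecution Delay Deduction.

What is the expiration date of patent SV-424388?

November 26, 2009

Base term: filing date + 16 years → 28 May 2006.
Regulatory Review Extension: +1221 days → 30 September 2009.
Administrative Delay Adjustment: +131 days → 8 February 2010.
Appellate Stay Credit: +45 days → 25 March 2010.
Prosecution Delay Deduction: −119 days → 26 November 2009.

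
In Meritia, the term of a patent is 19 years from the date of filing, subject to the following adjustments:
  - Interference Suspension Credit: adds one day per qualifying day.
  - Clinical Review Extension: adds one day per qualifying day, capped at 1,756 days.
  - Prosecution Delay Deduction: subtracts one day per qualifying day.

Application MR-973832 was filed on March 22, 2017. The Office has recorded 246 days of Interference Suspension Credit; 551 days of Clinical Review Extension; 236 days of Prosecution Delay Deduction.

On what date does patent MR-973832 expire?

Base term: filing date + 19 years → 22 March 2036.
Interference Suspension Credit: +246 days → 23 November 2036.
Clinical Review Extension: 551 days (within the 1756-day cap) → +551 days → 28 May 2038.
Prosecution Delay Deduction: −236 days → 4 October 2037.

2037-10-04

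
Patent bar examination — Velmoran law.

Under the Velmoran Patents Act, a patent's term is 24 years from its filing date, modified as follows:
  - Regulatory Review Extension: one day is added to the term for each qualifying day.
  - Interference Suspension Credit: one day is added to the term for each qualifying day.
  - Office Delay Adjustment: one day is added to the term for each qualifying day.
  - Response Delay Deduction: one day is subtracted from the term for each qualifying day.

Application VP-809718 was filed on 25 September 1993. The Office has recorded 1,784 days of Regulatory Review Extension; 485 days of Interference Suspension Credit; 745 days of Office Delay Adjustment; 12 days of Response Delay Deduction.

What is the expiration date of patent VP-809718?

Base term: filing date + 24 years → 25 September 2017.
Regulatory Review Extension: +1784 days → 14 August 2022.
Interference Suspension Credit: +485 days → 12 December 2023.
Office Delay Adjustment: +745 days → 26 December 2025.
Response Delay Deduction: −12 days → 14 December 2025.

2025-12-14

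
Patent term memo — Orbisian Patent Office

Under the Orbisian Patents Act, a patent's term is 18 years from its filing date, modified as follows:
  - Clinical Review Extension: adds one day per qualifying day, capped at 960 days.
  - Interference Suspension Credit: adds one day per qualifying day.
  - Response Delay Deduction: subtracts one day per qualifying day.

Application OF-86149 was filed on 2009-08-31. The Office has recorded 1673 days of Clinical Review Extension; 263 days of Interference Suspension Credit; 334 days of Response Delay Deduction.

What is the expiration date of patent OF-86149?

2030-02-05

Base term: filing date + 18 years → 31 August 2027.
Clinical Review Extension: 1673 days claimed exceeds the 960-day cap, so +960 days → 17 April 2030.
Interference Suspension Credit: +263 days → 5 January 2031.
Response Delay Deduction: −334 days → 5 February 2030.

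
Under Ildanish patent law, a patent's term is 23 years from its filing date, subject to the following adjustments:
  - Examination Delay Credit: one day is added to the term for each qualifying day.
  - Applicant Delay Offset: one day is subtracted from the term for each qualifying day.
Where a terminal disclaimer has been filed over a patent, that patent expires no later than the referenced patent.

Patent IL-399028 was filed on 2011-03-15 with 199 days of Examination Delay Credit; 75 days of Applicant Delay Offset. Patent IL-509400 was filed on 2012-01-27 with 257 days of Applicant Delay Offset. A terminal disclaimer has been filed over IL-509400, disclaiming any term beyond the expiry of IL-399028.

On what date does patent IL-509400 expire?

May 15, 2034

Natural term of IL-509400:
  Base: filing + 23 years → 27 January 2035.
  Applicant Delay Offset: −257 days → 15 May 2034.
Expiry of referenced patent IL-399028:
  Base: filing + 23 years → 15 March 2034.
  Examination Delay Credit: +199 days → 30 September 2034.
  Applicant Delay Offset: −75 days → 17 July 2034.
Terminal disclaimer: IL-509400 expires on the earlier of 15 May 2034 and 17 July 2034.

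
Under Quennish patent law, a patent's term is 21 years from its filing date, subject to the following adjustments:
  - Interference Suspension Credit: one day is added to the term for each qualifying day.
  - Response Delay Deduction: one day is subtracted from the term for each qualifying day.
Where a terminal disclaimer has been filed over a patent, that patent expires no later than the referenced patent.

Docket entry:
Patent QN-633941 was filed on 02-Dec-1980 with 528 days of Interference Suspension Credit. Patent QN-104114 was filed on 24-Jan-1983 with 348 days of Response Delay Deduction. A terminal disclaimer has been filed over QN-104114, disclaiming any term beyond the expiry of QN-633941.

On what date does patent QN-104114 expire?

Natural term of QN-104114:
  Base: filing + 21 years → 24 January 2004.
  Response Delay Deduction: −348 days → 10 February 2003.
Expiry of referenced patent QN-633941:
  Base: filing + 21 years → 2 December 2001.
  Interference Suspension Credit: +528 days → 14 May 2003.
Terminal disclaimer: QN-104114 expires on the earlier of 10 February 2003 and 14 May 2003.

February 10, 2003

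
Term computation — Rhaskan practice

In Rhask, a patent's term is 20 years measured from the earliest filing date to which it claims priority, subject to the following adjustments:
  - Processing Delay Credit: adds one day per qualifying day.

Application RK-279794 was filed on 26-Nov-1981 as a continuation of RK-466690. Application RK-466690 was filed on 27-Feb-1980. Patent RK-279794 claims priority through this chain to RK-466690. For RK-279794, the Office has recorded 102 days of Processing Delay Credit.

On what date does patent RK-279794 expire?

2000-06-08

Earliest priority filing: 27 February 1980.
Base term: 27 February 1980 + 20 years → 27 February 2000.
Processing Delay Credit: +102 days → 8 June 2000.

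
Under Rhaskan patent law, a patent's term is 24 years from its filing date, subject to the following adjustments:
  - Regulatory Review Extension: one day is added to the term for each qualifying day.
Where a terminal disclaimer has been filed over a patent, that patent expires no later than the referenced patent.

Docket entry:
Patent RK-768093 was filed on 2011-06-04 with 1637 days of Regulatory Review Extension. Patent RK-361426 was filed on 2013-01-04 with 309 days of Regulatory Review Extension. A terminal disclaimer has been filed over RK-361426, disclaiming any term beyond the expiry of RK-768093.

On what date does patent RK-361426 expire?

2037-11-09

Natural term of RK-361426:
  Base: filing + 24 years → 4 January 2037.
  Regulatory Review Extension: +309 days → 9 November 2037.
Expiry of referenced patent RK-768093:
  Base: filing + 24 years → 4 June 2035.
  Regulatory Review Extension: +1637 days → 27 November 2039.
Terminal disclaimer: RK-361426 expires on the earlier of 9 November 2037 and 27 November 2039.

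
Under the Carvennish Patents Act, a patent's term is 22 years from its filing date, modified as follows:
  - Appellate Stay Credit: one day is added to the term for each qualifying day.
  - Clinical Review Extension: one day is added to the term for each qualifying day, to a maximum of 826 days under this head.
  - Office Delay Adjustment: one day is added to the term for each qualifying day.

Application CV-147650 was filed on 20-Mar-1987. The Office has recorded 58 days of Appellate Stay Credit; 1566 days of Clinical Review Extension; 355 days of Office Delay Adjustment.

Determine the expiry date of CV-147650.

2012-08-10

Base term: filing date + 22 years → 20 March 2009.
Appellate Stay Credit: +58 days → 17 May 2009.
Clinical Review Extension: 1566 days claimed exceeds the 826-day cap, so +826 days → 21 August 2011.
Office Delay Adjustment: +355 days → 10 August 2012.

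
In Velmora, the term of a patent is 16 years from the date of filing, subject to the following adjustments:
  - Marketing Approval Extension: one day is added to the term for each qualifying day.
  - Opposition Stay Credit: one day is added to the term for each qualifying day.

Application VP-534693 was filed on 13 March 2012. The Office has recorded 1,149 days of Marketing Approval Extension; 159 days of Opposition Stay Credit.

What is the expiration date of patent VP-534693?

Base term: filing date + 16 years → 13 March 2028.
Marketing Approval Extension: +1149 days → 6 May 2031.
Opposition Stay Credit: +159 days → 12 October 2031.

October 12, 2031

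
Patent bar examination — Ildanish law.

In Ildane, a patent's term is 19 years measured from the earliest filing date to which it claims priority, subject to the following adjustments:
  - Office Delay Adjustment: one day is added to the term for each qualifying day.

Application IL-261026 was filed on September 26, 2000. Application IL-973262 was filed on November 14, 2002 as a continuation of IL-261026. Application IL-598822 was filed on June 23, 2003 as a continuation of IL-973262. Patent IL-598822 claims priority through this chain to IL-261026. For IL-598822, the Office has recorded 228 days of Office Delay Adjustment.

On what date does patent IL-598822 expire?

Earliest priority filing: 26 September 2000.
Base term: 26 September 2000 + 19 years → 26 September 2019.
Office Delay Adjustment: +228 days → 11 May 2020.

2020-05-11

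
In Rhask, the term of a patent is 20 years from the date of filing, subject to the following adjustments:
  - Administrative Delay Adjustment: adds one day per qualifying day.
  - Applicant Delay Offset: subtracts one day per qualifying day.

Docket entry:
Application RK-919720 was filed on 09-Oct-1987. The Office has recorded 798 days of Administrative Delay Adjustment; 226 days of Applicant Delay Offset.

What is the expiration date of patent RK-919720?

Base term: filing date + 20 years → 9 October 2007.
Administrative Delay Adjustment: +798 days → 15 December 2009.
Applicant Delay Offset: −226 days → 3 May 2009.

2009-05-03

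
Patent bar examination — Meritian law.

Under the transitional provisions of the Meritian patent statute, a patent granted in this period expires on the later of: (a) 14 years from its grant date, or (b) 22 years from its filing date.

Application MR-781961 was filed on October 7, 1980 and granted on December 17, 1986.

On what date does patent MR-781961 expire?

(a) grant + 14 years → 17 December 2000.
(b) filing + 22 years → 7 October 2002.
Later of the two: 7 October 2002.

October 7, 2002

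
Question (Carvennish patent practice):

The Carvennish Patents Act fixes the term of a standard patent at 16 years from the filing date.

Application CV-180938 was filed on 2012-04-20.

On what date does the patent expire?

2028-04-20

Filing date + 16 years → 20 April 2028.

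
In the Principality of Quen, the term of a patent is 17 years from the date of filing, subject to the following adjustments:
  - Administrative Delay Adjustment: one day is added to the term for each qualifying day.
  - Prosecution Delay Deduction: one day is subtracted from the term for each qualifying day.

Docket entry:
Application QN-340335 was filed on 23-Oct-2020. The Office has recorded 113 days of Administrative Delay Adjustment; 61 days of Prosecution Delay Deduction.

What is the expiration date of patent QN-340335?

Base term: filing date + 17 years → 23 October 2037.
Administrative Delay Adjustment: +113 days → 13 February 2038.
Prosecution Delay Deduction: −61 days → 14 December 2037.

2037-12-14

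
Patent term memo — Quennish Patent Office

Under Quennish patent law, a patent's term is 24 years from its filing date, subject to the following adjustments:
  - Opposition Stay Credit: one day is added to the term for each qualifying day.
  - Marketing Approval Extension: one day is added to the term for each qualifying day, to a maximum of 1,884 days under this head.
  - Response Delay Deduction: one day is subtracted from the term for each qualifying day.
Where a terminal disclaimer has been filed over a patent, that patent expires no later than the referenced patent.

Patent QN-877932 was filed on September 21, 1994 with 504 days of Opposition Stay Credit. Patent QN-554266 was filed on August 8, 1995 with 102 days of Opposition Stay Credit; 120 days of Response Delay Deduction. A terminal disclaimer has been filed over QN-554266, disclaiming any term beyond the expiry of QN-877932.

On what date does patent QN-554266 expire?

Natural term of QN-554266:
  Base: filing + 24 years → 8 August 2019.
  Opposition Stay Credit: +102 days → 18 November 2019.
  Response Delay Deduction: −120 days → 21 July 2019.
Expiry of referenced patent QN-877932:
  Base: filing + 24 years → 21 September 2018.
  Opposition Stay Credit: +504 days → 7 February 2020.
Terminal disclaimer: QN-554266 expires on the earlier of 21 July 2019 and 7 February 2020.

July 21, 2019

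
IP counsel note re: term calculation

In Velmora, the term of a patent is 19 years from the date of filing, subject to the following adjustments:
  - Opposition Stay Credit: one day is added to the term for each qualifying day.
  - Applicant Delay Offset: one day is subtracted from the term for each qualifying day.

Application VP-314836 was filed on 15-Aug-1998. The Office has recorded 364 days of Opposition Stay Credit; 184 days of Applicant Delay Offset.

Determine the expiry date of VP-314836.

February 11, 2018

Base term: filing date + 19 years → 15 August 2017.
Opposition Stay Credit: +364 days → 14 August 2018.
Applicant Delay Offset: −184 days → 11 February 2018.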